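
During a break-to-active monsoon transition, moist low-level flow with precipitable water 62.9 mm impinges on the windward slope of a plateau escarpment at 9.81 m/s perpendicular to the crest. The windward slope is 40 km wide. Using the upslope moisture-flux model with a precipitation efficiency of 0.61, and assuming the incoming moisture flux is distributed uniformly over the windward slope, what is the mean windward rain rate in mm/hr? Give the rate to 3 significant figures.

Incoming column moisture flux per unit ridge length: F = V × PW = 9.81 × 62.9 = 617.049 mm·m/s.
Spread over the 40 km slope with efficiency ε = 0.61: R = ε·F/W = 0.61 × 617.049 / 40000 m = 9.410e-03 mm/s.
R = 9.410e-03 × 3600 = 33.9 mm/hr.

R ≈ 33.9 mm/hr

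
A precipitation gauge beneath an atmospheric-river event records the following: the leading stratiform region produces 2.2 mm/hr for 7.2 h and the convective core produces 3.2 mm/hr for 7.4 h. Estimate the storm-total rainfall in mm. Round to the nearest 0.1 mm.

Total = Σ Rᵢ Δtᵢ = 2.2 × 7.2 + 3.2 × 7.4
      = 15.84 + 23.68 = 39.5 mm.

total ≈ 39.5 mm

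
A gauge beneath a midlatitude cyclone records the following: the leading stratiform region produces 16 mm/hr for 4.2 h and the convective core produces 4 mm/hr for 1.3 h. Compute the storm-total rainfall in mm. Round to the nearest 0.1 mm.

Total = Σ Rᵢ Δtᵢ = 16 × 4.2 + 4 × 1.3
      = 67.2 + 5.2 = 72.4 mm.

total ≈ 72.4 mm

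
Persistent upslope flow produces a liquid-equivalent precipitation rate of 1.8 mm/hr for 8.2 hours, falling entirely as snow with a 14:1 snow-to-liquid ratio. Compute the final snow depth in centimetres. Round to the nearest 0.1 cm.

snow depth ≈ 20.7 cm

Liquid-equivalent depth = 1.8 × 8.2 = 14.76 mm.
Snow depth = 14.76 mm × 14 = 206.64 mm = 20.7 cm.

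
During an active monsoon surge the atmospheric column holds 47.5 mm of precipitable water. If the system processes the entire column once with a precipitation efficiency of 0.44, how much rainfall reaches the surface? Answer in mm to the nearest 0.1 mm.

rainfall ≈ 20.9 mm

Rainfall = ε × PW = 0.44 × 47.5 = 20.9 mm.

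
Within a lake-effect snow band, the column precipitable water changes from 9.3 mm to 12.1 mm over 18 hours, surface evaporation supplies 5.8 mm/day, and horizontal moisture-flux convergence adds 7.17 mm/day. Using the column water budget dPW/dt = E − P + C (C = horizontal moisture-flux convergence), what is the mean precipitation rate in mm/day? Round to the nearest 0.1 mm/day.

dPW/dt = (12.1 − 9.3) mm / (18/24 day) = +3.733 mm/day.
P = E + C − dPW/dt = 5.8 + (7.17) − (+3.733) = 9.2 mm/day.

P ≈ 9.2 mm/day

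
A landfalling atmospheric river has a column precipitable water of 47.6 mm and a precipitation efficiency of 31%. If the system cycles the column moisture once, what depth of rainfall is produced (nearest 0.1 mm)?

rainfall ≈ 14.8 mm

Rainfall = ε × PW = 0.31 × 47.6 = 14.8 mm.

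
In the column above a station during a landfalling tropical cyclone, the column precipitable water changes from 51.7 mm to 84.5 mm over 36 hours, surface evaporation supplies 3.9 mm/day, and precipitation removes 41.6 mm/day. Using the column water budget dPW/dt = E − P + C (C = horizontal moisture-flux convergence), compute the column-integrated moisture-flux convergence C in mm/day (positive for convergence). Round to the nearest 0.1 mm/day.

C ≈ 59.6 mm/day

dPW/dt = (84.5 − 51.7) mm / (36/24 day) = +21.867 mm/day.
C = dPW/dt − E + P = (+21.867) − 3.9 + 41.6 = 59.6 mm/day.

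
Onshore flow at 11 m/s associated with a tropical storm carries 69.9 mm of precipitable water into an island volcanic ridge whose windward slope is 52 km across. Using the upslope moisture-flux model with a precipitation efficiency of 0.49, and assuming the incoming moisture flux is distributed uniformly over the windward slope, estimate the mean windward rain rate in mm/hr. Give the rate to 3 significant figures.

Incoming column moisture flux per unit ridge length: F = V × PW = 11 × 69.9 = 768.9 mm·m/s.
Spread over the 52 km slope with efficiency ε = 0.49: R = ε·F/W = 0.49 × 768.9 / 52000 m = 7.245e-03 mm/s.
R = 7.245e-03 × 3600 = 26.1 mm/hr.

R ≈ 26.1 mm/hr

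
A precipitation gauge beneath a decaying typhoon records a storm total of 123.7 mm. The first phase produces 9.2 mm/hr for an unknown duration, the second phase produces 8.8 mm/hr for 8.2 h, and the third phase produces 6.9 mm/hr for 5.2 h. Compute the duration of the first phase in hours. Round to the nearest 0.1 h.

duration ≈ 1.7 h

Known phases: 8.8 × 8.2 + 6.9 × 5.2 = 72.16 + 35.88 = 108.04 mm.
Remaining depth = 123.7 − 108.04 = 15.66 mm.
Duration = 15.66 / 9.2 = 1.7 h.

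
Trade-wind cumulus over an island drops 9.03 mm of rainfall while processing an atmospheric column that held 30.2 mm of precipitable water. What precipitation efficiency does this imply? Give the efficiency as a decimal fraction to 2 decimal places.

ε ≈ 0.30

ε = rainfall / PW = 9.03 / 30.2 = 0.30.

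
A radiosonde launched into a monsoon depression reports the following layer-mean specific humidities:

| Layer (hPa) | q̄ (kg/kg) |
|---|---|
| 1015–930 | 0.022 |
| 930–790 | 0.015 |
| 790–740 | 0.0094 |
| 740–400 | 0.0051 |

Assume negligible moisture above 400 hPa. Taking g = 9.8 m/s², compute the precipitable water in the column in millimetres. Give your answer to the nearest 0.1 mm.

PW ≈ 63.0 mm

Precipitable water is the column-integrated vapour mass per unit area: PW = (1/g) Σ q̄ Δp, with q in kg/kg and Δp in Pa (1 kg/m² of water = 1 mm).
Layer 1015–930 hPa: Δp = 85 hPa = 8500 Pa, q̄ = 0.022 kg/kg → 0.022 × 8500 / 9.8 = 19.08 mm
Layer 930–790 hPa: Δp = 140 hPa = 14000 Pa, q̄ = 0.015 kg/kg → 0.015 × 14000 / 9.8 = 21.43 mm
Layer 790–740 hPa: Δp = 50 hPa = 5000 Pa, q̄ = 0.0094 kg/kg → 0.0094 × 5000 / 9.8 = 4.80 mm
Layer 740–400 hPa: Δp = 340 hPa = 34000 Pa, q̄ = 0.0051 kg/kg → 0.0051 × 34000 / 9.8 = 17.69 mm
PW = 19.08 + 21.43 + 4.80 + 17.69 = 63.00 ≈ 63.0 mm.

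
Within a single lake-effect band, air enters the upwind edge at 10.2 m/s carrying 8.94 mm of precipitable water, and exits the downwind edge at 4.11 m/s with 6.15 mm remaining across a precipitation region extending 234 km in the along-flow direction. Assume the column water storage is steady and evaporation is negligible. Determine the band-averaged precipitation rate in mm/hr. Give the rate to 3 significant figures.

R ≈ 1.01 mm/hr

Column moisture flux per unit crosswind length is F = V × PW.
Inflow: F_in = 10.2 × 8.94 = 91.188 mm·m/s
Outflow: F_out = 4.11 × 6.15 = 25.2765 mm·m/s
Steady-state rate R = (F_in − F_out)/L = (91.188 − 25.2765) / 234000 m = 2.817e-04 mm/s.
R = 2.817e-04 × 3600 = 1.01 mm/hr.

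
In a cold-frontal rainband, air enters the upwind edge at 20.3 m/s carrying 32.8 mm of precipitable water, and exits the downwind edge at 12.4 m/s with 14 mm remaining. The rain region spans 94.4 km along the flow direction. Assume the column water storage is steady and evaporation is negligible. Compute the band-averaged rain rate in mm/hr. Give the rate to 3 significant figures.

Column moisture flux per unit crosswind length is F = V × PW.
Inflow: F_in = 20.3 × 32.8 = 665.84 mm·m/s
Outflow: F_out = 12.4 × 14 = 173.6 mm·m/s
Steady-state rate R = (F_in − F_out)/L = (665.84 − 173.6) / 94400 m = 5.214e-03 mm/s.
R = 5.214e-03 × 3600 = 18.8 mm/hr.

R ≈ 18.8 mm/hr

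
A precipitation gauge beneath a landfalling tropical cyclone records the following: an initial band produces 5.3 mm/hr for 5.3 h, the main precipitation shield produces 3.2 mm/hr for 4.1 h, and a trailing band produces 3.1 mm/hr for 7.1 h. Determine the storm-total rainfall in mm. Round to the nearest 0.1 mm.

Total = Σ Rᵢ Δtᵢ = 5.3 × 5.3 + 3.2 × 4.1 + 3.1 × 7.1
      = 28.09 + 13.12 + 22.01 = 63.2 mm.

total ≈ 63.2 mm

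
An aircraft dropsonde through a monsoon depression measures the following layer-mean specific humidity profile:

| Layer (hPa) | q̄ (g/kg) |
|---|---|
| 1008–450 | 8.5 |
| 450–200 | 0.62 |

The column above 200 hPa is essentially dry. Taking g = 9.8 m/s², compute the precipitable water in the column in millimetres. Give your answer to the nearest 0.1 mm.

Precipitable water is the column-integrated vapour mass per unit area: PW = (1/g) Σ q̄ Δp, with q in kg/kg and Δp in Pa (1 kg/m² of water = 1 mm).
Layer 1008–450 hPa: Δp = 558 hPa = 55800 Pa, q̄ = 0.0085 kg/kg → 0.0085 × 55800 / 9.8 = 48.40 mm
Layer 450–200 hPa: Δp = 250 hPa = 25000 Pa, q̄ = 0.00062 kg/kg → 0.00062 × 25000 / 9.8 = 1.58 mm
PW = 48.40 + 1.58 = 49.98 ≈ 50.0 mm.

PW ≈ 50.0 mm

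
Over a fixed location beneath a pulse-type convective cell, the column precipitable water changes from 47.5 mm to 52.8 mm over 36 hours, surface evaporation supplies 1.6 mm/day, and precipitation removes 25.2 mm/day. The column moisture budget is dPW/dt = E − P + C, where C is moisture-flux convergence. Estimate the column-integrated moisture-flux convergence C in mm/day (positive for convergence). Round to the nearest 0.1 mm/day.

dPW/dt = (52.8 − 47.5) mm / (36/24 day) = +3.533 mm/day.
C = dPW/dt − E + P = (+3.533) − 1.6 + 25.2 = 27.1 mm/day.

C ≈ 27.1 mm/day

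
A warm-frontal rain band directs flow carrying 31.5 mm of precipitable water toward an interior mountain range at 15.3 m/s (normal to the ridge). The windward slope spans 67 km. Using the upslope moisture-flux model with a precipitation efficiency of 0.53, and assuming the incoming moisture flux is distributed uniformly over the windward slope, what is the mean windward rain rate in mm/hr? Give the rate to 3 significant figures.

Incoming column moisture flux per unit ridge length: F = V × PW = 15.3 × 31.5 = 481.95 mm·m/s.
Spread over the 67 km slope with efficiency ε = 0.53: R = ε·F/W = 0.53 × 481.95 / 67000 m = 3.812e-03 mm/s.
R = 3.812e-03 × 3600 = 13.7 mm/hr.

R ≈ 13.7 mm/hr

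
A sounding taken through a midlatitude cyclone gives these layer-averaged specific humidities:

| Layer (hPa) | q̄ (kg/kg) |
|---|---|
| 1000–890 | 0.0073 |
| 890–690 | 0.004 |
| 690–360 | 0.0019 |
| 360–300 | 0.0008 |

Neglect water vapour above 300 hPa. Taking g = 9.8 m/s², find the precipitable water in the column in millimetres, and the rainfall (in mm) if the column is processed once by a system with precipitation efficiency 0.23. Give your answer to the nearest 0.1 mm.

PW ≈ 23.2 mm; rainfall ≈ 5.3 mm

Precipitable water is the column-integrated vapour mass per unit area: PW = (1/g) Σ q̄ Δp, with q in kg/kg and Δp in Pa (1 kg/m² of water = 1 mm).
Layer 1000–890 hPa: Δp = 110 hPa = 11000 Pa, q̄ = 0.0073 kg/kg → 0.0073 × 11000 / 9.8 = 8.19 mm
Layer 890–690 hPa: Δp = 200 hPa = 20000 Pa, q̄ = 0.004 kg/kg → 0.004 × 20000 / 9.8 = 8.16 mm
Layer 690–360 hPa: Δp = 330 hPa = 33000 Pa, q̄ = 0.0019 kg/kg → 0.0019 × 33000 / 9.8 = 6.40 mm
Layer 360–300 hPa: Δp = 60 hPa = 6000 Pa, q̄ = 0.0008 kg/kg → 0.0008 × 6000 / 9.8 = 0.49 mm
PW = 8.19 + 8.16 + 6.40 + 0.49 = 23.24 ≈ 23.2 mm.
Rainfall = ε × PW = 0.23 × 23.2 = 5.3 mm.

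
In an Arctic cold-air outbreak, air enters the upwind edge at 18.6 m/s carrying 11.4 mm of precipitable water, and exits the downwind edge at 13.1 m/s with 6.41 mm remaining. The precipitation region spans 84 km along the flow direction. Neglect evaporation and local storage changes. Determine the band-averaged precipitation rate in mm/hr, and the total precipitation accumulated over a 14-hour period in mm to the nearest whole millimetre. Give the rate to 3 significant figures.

Column moisture flux per unit crosswind length is F = V × PW.
Inflow: F_in = 18.6 × 11.4 = 212.04 mm·m/s
Outflow: F_out = 13.1 × 6.41 = 83.971 mm·m/s
Steady-state rate R = (F_in − F_out)/L = (212.04 − 83.971) / 84000 m = 1.525e-03 mm/s.
R = 1.525e-03 × 3600 = 5.49 mm/hr.
Over 14 h: total = 5.49 × 14 = 76.86 ≈ 77 mm.

R ≈ 5.49 mm/hr; total ≈ 77 mm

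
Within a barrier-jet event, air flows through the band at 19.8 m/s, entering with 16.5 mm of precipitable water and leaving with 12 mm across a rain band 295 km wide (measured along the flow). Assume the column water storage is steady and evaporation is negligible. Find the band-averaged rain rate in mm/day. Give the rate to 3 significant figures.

R ≈ 26.1 mm/day

Column moisture flux per unit crosswind length is F = V × PW.
Inflow: F_in = 19.8 × 16.5 = 326.7 mm·m/s
Outflow: F_out = 19.8 × 12 = 237.6 mm·m/s
Steady-state rate R = (F_in − F_out)/L = (326.7 − 237.6) / 295000 m = 3.020e-04 mm/s.
R = 3.020e-04 × 3600 × 24 = 26.1 mm/day.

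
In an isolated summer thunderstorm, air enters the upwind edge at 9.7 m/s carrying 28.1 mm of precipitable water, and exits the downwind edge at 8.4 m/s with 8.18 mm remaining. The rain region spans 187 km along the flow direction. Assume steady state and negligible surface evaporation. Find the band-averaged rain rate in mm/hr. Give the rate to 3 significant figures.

Column moisture flux per unit crosswind length is F = V × PW.
Inflow: F_in = 9.7 × 28.1 = 272.57 mm·m/s
Outflow: F_out = 8.4 × 8.18 = 68.712 mm·m/s
Steady-state rate R = (F_in − F_out)/L = (272.57 − 68.712) / 187000 m = 1.090e-03 mm/s.
R = 1.090e-03 × 3600 = 3.92 mm/hr.

R ≈ 3.92 mm/hr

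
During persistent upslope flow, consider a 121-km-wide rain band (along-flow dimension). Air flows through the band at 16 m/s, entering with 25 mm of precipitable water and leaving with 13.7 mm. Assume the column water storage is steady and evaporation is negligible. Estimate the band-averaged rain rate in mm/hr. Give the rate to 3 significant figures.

R ≈ 5.38 mm/hr

Column moisture flux per unit crosswind length is F = V × PW.
Inflow: F_in = 16 × 25 = 400 mm·m/s
Outflow: F_out = 16 × 13.7 = 219.2 mm·m/s
Steady-state rate R = (F_in − F_out)/L = (400 − 219.2) / 121000 m = 1.494e-03 mm/s.
R = 1.494e-03 × 3600 = 5.38 mm/hr.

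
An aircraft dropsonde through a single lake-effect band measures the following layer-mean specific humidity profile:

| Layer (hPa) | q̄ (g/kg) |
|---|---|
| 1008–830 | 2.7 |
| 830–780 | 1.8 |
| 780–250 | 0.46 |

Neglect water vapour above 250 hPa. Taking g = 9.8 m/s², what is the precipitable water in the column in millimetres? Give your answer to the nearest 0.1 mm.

PW ≈ 8.3 mm

Precipitable water is the column-integrated vapour mass per unit area: PW = (1/g) Σ q̄ Δp, with q in kg/kg and Δp in Pa (1 kg/m² of water = 1 mm).
Layer 1008–830 hPa: Δp = 178 hPa = 17800 Pa, q̄ = 0.0027 kg/kg → 0.0027 × 17800 / 9.8 = 4.90 mm
Layer 830–780 hPa: Δp = 50 hPa = 5000 Pa, q̄ = 0.0018 kg/kg → 0.0018 × 5000 / 9.8 = 0.92 mm
Layer 780–250 hPa: Δp = 530 hPa = 53000 Pa, q̄ = 0.00046 kg/kg → 0.00046 × 53000 / 9.8 = 2.49 mm
PW = 4.90 + 0.92 + 2.49 = 8.31 ≈ 8.3 mm.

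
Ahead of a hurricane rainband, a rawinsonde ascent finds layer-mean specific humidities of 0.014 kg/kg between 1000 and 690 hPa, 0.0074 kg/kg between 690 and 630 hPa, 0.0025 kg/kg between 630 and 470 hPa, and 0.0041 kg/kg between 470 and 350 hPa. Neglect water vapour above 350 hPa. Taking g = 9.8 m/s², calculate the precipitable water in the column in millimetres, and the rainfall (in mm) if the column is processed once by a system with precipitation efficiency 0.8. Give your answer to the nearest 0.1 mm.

Precipitable water is the column-integrated vapour mass per unit area: PW = (1/g) Σ q̄ Δp, with q in kg/kg and Δp in Pa (1 kg/m² of water = 1 mm).
Layer 1000–690 hPa: Δp = 310 hPa = 31000 Pa, q̄ = 0.014 kg/kg → 0.014 × 31000 / 9.8 = 44.29 mm
Layer 690–630 hPa: Δp = 60 hPa = 6000 Pa, q̄ = 0.0074 kg/kg → 0.0074 × 6000 / 9.8 = 4.53 mm
Layer 630–470 hPa: Δp = 160 hPa = 16000 Pa, q̄ = 0.0025 kg/kg → 0.0025 × 16000 / 9.8 = 4.08 mm
Layer 470–350 hPa: Δp = 120 hPa = 12000 Pa, q̄ = 0.0041 kg/kg → 0.0041 × 12000 / 9.8 = 5.02 mm
PW = 44.29 + 4.53 + 4.08 + 5.02 = 57.92 ≈ 57.9 mm.
Rainfall = ε × PW = 0.8 × 57.9 = 46.3 mm.

PW ≈ 57.9 mm; rainfall ≈ 46.3 mm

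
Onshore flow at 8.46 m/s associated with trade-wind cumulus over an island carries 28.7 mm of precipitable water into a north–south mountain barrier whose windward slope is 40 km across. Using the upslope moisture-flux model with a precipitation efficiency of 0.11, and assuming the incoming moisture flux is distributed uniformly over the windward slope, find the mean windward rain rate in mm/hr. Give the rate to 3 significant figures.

Incoming column moisture flux per unit ridge length: F = V × PW = 8.46 × 28.7 = 242.802 mm·m/s.
Spread over the 40 km slope with efficiency ε = 0.11: R = ε·F/W = 0.11 × 242.802 / 40000 m = 6.677e-04 mm/s.
R = 6.677e-04 × 3600 = 2.40 mm/hr.

R ≈ 2.40 mm/hr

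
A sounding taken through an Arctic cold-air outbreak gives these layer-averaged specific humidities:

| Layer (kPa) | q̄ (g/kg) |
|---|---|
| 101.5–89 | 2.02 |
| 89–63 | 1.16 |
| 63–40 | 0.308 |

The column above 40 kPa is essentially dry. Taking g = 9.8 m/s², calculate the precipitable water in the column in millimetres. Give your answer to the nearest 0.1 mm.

Precipitable water is the column-integrated vapour mass per unit area: PW = (1/g) Σ q̄ Δp, with q in kg/kg and Δp in Pa (1 kg/m² of water = 1 mm).
Layer 101.5–89 kPa: Δp = 125 hPa = 12500 Pa, q̄ = 0.00202 kg/kg → 0.00202 × 12500 / 9.8 = 2.58 mm
Layer 89–63 kPa: Δp = 260 hPa = 26000 Pa, q̄ = 0.00116 kg/kg → 0.00116 × 26000 / 9.8 = 3.08 mm
Layer 63–40 kPa: Δp = 230 hPa = 23000 Pa, q̄ = 0.000308 kg/kg → 0.000308 × 23000 / 9.8 = 0.72 mm
PW = 2.58 + 3.08 + 0.72 = 6.38 ≈ 6.4 mm.

PW ≈ 6.4 mm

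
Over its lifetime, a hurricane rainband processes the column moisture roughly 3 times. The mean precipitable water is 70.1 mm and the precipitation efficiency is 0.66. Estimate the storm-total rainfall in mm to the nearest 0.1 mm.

rainfall ≈ 138.8 mm

Each cycle deposits ε × PW = 0.66 × 70.1 = 46.266 mm.
Over 3 cycles: 3 × 46.266 = 138.8 mm.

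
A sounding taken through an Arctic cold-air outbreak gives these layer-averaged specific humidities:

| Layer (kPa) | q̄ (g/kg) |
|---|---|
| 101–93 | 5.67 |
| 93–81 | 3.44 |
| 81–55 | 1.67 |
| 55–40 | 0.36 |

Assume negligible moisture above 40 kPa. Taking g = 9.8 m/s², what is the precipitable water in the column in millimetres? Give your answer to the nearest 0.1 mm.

PW ≈ 13.8 mm

Precipitable water is the column-integrated vapour mass per unit area: PW = (1/g) Σ q̄ Δp, with q in kg/kg and Δp in Pa (1 kg/m² of water = 1 mm).
Layer 101–93 kPa: Δp = 80 hPa = 8000 Pa, q̄ = 0.00567 kg/kg → 0.00567 × 8000 / 9.8 = 4.63 mm
Layer 93–81 kPa: Δp = 120 hPa = 12000 Pa, q̄ = 0.00344 kg/kg → 0.00344 × 12000 / 9.8 = 4.21 mm
Layer 81–55 kPa: Δp = 260 hPa = 26000 Pa, q̄ = 0.00167 kg/kg → 0.00167 × 26000 / 9.8 = 4.43 mm
Layer 55–40 kPa: Δp = 150 hPa = 15000 Pa, q̄ = 0.00036 kg/kg → 0.00036 × 15000 / 9.8 = 0.55 mm
PW = 4.63 + 4.21 + 4.43 + 0.55 = 13.82 ≈ 13.8 mm.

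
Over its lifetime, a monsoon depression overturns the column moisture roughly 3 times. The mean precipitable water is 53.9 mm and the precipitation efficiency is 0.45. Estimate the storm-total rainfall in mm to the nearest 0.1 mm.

Each cycle deposits ε × PW = 0.45 × 53.9 = 24.255 mm.
Over 3 cycles: 3 × 24.255 = 72.8 mm.

rainfall ≈ 72.8 mm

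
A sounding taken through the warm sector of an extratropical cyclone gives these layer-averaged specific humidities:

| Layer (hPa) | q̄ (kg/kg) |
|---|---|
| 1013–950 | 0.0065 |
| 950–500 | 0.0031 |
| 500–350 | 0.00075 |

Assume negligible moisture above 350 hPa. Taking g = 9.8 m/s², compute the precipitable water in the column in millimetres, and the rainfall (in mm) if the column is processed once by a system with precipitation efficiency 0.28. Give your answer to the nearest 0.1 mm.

PW ≈ 19.6 mm; rainfall ≈ 5.5 mm

Precipitable water is the column-integrated vapour mass per unit area: PW = (1/g) Σ q̄ Δp, with q in kg/kg and Δp in Pa (1 kg/m² of water = 1 mm).
Layer 1013–950 hPa: Δp = 63 hPa = 6300 Pa, q̄ = 0.0065 kg/kg → 0.0065 × 6300 / 9.8 = 4.18 mm
Layer 950–500 hPa: Δp = 450 hPa = 45000 Pa, q̄ = 0.0031 kg/kg → 0.0031 × 45000 / 9.8 = 14.23 mm
Layer 500–350 hPa: Δp = 150 hPa = 15000 Pa, q̄ = 0.00075 kg/kg → 0.00075 × 15000 / 9.8 = 1.15 mm
PW = 4.18 + 14.23 + 1.15 = 19.56 ≈ 19.6 mm.
Rainfall = ε × PW = 0.28 × 19.6 = 5.5 mm.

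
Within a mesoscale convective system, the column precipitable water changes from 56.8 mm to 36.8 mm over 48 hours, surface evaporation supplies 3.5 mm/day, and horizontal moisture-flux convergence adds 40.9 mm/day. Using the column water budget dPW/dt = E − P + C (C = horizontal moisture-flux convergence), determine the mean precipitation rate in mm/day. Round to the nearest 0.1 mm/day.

dPW/dt = (36.8 − 56.8) mm / (48/24 day) = -10.000 mm/day.
P = E + C − dPW/dt = 3.5 + (40.9) − (-10.000) = 54.4 mm/day.

P ≈ 54.4 mm/day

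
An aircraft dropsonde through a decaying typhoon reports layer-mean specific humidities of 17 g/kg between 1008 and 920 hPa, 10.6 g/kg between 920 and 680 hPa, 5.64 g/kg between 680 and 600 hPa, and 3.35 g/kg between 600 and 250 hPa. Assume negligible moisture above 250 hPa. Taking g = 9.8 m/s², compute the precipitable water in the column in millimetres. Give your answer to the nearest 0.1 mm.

Precipitable water is the column-integrated vapour mass per unit area: PW = (1/g) Σ q̄ Δp, with q in kg/kg and Δp in Pa (1 kg/m² of water = 1 mm).
Layer 1008–920 hPa: Δp = 88 hPa = 8800 Pa, q̄ = 0.017 kg/kg → 0.017 × 8800 / 9.8 = 15.27 mm
Layer 920–680 hPa: Δp = 240 hPa = 24000 Pa, q̄ = 0.0106 kg/kg → 0.0106 × 24000 / 9.8 = 25.96 mm
Layer 680–600 hPa: Δp = 80 hPa = 8000 Pa, q̄ = 0.00564 kg/kg → 0.00564 × 8000 / 9.8 = 4.60 mm
Layer 600–250 hPa: Δp = 350 hPa = 35000 Pa, q̄ = 0.00335 kg/kg → 0.00335 × 35000 / 9.8 = 11.96 mm
PW = 15.27 + 25.96 + 4.60 + 11.96 = 57.79 ≈ 57.8 mm.

PW ≈ 57.8 mm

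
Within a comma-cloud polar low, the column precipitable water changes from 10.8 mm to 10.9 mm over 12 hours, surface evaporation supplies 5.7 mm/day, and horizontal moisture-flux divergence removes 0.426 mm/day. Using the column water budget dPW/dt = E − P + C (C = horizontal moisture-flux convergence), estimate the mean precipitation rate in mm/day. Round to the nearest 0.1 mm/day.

P ≈ 5.1 mm/day

dPW/dt = (10.9 − 10.8) mm / (12/24 day) = +0.200 mm/day.
P = E + C − dPW/dt = 5.7 + (-0.426) − (+0.200) = 5.1 mm/day.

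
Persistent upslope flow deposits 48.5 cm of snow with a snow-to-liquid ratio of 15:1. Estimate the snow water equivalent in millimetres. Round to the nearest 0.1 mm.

SWE = snow depth / ratio = 48.5 cm / 15 = 3.233 cm = 32.3 mm.

SWE ≈ 32.3 mm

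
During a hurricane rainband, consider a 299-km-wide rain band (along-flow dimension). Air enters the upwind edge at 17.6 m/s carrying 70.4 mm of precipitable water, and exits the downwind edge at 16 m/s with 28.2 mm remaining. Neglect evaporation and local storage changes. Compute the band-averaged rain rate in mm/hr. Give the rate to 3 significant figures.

Column moisture flux per unit crosswind length is F = V × PW.
Inflow: F_in = 17.6 × 70.4 = 1239.04 mm·m/s
Outflow: F_out = 16 × 28.2 = 451.2 mm·m/s
Steady-state rate R = (F_in − F_out)/L = (1239.04 − 451.2) / 299000 m = 2.635e-03 mm/s.
R = 2.635e-03 × 3600 = 9.49 mm/hr.

R ≈ 9.49 mm/hr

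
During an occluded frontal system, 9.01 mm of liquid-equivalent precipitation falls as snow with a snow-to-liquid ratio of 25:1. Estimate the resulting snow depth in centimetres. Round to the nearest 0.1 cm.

Snow depth = liquid × ratio = 9.01 mm × 25 = 225.25 mm = 22.5 cm.

snow depth ≈ 22.5 cm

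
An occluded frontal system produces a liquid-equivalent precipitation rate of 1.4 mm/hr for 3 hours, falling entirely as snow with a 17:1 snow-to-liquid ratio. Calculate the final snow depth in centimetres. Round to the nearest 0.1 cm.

Liquid-equivalent depth = 1.4 × 3 = 4.2 mm.
Snow depth = 4.2 mm × 17 = 71.4 mm = 7.1 cm.

snow depth ≈ 7.1 cm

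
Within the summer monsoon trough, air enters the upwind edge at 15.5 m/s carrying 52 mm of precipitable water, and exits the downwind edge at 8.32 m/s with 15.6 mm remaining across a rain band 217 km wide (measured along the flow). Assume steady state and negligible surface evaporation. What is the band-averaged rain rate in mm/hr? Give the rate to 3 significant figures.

R ≈ 11.2 mm/hr

Column moisture flux per unit crosswind length is F = V × PW.
Inflow: F_in = 15.5 × 52 = 806 mm·m/s
Outflow: F_out = 8.32 × 15.6 = 129.792 mm·m/s
Steady-state rate R = (F_in − F_out)/L = (806 − 129.792) / 217000 m = 3.116e-03 mm/s.
R = 3.116e-03 × 3600 = 11.2 mm/hr.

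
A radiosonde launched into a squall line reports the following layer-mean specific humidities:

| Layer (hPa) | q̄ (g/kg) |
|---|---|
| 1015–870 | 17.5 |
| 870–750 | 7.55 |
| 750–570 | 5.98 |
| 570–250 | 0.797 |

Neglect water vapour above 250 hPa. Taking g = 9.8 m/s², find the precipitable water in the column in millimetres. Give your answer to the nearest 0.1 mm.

PW ≈ 48.7 mm

Precipitable water is the column-integrated vapour mass per unit area: PW = (1/g) Σ q̄ Δp, with q in kg/kg and Δp in Pa (1 kg/m² of water = 1 mm).
Layer 1015–870 hPa: Δp = 145 hPa = 14500 Pa, q̄ = 0.0175 kg/kg → 0.0175 × 14500 / 9.8 = 25.89 mm
Layer 870–750 hPa: Δp = 120 hPa = 12000 Pa, q̄ = 0.00755 kg/kg → 0.00755 × 12000 / 9.8 = 9.24 mm
Layer 750–570 hPa: Δp = 180 hPa = 18000 Pa, q̄ = 0.00598 kg/kg → 0.00598 × 18000 / 9.8 = 10.98 mm
Layer 570–250 hPa: Δp = 320 hPa = 32000 Pa, q̄ = 0.000797 kg/kg → 0.000797 × 32000 / 9.8 = 2.60 mm
PW = 25.89 + 9.24 + 10.98 + 2.60 = 48.71 ≈ 48.7 mm.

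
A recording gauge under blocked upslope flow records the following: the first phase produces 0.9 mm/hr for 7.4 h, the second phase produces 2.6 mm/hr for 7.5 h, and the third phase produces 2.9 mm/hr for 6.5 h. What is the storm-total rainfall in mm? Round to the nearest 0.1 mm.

total ≈ 45.0 mm

Total = Σ Rᵢ Δtᵢ = 0.9 × 7.4 + 2.6 × 7.5 + 2.9 × 6.5
      = 6.66 + 19.5 + 18.85 = 45.0 mm.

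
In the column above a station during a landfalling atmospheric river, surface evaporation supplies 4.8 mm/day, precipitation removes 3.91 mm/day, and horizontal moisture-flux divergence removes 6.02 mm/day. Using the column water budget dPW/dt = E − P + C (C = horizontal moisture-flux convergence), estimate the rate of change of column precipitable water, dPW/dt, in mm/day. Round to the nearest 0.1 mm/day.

dPW/dt = E − P + C = 4.8 − 3.91 + (-6.02) = -5.1 mm/day.

dPW/dt ≈ -5.1 mm/day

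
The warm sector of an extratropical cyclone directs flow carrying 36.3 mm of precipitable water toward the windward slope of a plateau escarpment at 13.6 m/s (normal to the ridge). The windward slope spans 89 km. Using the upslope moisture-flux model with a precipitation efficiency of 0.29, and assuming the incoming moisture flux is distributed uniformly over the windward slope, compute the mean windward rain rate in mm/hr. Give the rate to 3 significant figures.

R ≈ 5.79 mm/hr

Incoming column moisture flux per unit ridge length: F = V × PW = 13.6 × 36.3 = 493.68 mm·m/s.
Spread over the 89 km slope with efficiency ε = 0.29: R = ε·F/W = 0.29 × 493.68 / 89000 m = 1.609e-03 mm/s.
R = 1.609e-03 × 3600 = 5.79 mm/hr.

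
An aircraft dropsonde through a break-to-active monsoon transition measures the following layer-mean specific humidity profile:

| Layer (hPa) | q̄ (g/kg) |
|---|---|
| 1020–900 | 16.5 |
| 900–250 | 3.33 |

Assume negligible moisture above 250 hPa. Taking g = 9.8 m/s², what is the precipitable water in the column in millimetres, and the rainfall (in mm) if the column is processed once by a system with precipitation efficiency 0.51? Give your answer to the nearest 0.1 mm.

PW ≈ 42.3 mm; rainfall ≈ 21.6 mm

Precipitable water is the column-integrated vapour mass per unit area: PW = (1/g) Σ q̄ Δp, with q in kg/kg and Δp in Pa (1 kg/m² of water = 1 mm).
Layer 1020–900 hPa: Δp = 120 hPa = 12000 Pa, q̄ = 0.0165 kg/kg → 0.0165 × 12000 / 9.8 = 20.20 mm
Layer 900–250 hPa: Δp = 650 hPa = 65000 Pa, q̄ = 0.00333 kg/kg → 0.00333 × 65000 / 9.8 = 22.09 mm
PW = 20.20 + 22.09 = 42.29 ≈ 42.3 mm.
Rainfall = ε × PW = 0.51 × 42.3 = 21.6 mm.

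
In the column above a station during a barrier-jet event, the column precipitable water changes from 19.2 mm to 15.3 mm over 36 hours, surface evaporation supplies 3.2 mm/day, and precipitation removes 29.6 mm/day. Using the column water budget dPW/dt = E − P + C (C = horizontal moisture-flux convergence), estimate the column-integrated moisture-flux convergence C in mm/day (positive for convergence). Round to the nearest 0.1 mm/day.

C ≈ 23.8 mm/day

dPW/dt = (15.3 − 19.2) mm / (36/24 day) = -2.600 mm/day.
C = dPW/dt − E + P = (-2.600) − 3.2 + 29.6 = 23.8 mm/day.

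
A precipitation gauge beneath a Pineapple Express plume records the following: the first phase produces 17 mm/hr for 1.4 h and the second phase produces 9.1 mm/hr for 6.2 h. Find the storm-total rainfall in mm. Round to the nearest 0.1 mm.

total ≈ 80.2 mm

Total = Σ Rᵢ Δtᵢ = 17 × 1.4 + 9.1 × 6.2
      = 23.8 + 56.42 = 80.2 mm.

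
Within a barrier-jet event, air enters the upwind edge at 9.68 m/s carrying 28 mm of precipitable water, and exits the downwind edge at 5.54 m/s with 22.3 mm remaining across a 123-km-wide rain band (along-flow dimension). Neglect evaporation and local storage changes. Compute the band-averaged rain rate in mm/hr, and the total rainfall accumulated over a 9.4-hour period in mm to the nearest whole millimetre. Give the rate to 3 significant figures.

Column moisture flux per unit crosswind length is F = V × PW.
Inflow: F_in = 9.68 × 28 = 271.04 mm·m/s
Outflow: F_out = 5.54 × 22.3 = 123.542 mm·m/s
Steady-state rate R = (F_in − F_out)/L = (271.04 − 123.542) / 123000 m = 1.199e-03 mm/s.
R = 1.199e-03 × 3600 = 4.32 mm/hr.
Over 9.4 h: total = 4.32 × 9.4 = 40.608 ≈ 41 mm.

R ≈ 4.32 mm/hr; total ≈ 41 mm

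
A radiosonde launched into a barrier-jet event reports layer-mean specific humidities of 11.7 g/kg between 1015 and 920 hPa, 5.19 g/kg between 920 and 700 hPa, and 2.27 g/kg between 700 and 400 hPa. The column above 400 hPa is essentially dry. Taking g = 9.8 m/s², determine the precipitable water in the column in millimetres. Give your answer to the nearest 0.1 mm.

PW ≈ 29.9 mm

Precipitable water is the column-integrated vapour mass per unit area: PW = (1/g) Σ q̄ Δp, with q in kg/kg and Δp in Pa (1 kg/m² of water = 1 mm).
Layer 1015–920 hPa: Δp = 95 hPa = 9500 Pa, q̄ = 0.0117 kg/kg → 0.0117 × 9500 / 9.8 = 11.34 mm
Layer 920–700 hPa: Δp = 220 hPa = 22000 Pa, q̄ = 0.00519 kg/kg → 0.00519 × 22000 / 9.8 = 11.65 mm
Layer 700–400 hPa: Δp = 300 hPa = 30000 Pa, q̄ = 0.00227 kg/kg → 0.00227 × 30000 / 9.8 = 6.95 mm
PW = 11.34 + 11.65 + 6.95 = 29.94 ≈ 29.9 mm.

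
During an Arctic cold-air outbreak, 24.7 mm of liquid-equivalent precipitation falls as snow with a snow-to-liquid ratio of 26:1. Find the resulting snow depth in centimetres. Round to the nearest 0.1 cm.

Snow depth = liquid × ratio = 24.7 mm × 26 = 642.2 mm = 64.2 cm.

snow depth ≈ 64.2 cm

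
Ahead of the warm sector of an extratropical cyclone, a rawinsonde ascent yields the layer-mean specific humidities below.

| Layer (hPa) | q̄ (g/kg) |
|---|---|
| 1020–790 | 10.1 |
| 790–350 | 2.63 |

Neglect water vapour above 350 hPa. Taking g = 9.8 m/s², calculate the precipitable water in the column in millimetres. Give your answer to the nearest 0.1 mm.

PW ≈ 35.5 mm

Precipitable water is the column-integrated vapour mass per unit area: PW = (1/g) Σ q̄ Δp, with q in kg/kg and Δp in Pa (1 kg/m² of water = 1 mm).
Layer 1020–790 hPa: Δp = 230 hPa = 23000 Pa, q̄ = 0.0101 kg/kg → 0.0101 × 23000 / 9.8 = 23.70 mm
Layer 790–350 hPa: Δp = 440 hPa = 44000 Pa, q̄ = 0.00263 kg/kg → 0.00263 × 44000 / 9.8 = 11.81 mm
PW = 23.70 + 11.81 = 35.51 ≈ 35.5 mm.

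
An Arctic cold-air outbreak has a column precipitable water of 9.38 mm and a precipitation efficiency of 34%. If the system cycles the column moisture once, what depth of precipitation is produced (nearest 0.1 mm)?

Precipitation = ε × PW = 0.34 × 9.38 = 3.2 mm.

precipitation ≈ 3.2 mm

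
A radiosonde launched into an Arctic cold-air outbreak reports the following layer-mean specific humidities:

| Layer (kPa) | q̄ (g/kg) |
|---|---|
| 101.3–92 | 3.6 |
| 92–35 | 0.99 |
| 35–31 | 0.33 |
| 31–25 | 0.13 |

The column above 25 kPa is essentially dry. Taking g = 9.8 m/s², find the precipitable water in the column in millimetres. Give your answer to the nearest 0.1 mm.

PW ≈ 9.4 mm

Precipitable water is the column-integrated vapour mass per unit area: PW = (1/g) Σ q̄ Δp, with q in kg/kg and Δp in Pa (1 kg/m² of water = 1 mm).
Layer 101.3–92 kPa: Δp = 93 hPa = 9300 Pa, q̄ = 0.0036 kg/kg → 0.0036 × 9300 / 9.8 = 3.42 mm
Layer 92–35 kPa: Δp = 570 hPa = 57000 Pa, q̄ = 0.00099 kg/kg → 0.00099 × 57000 / 9.8 = 5.76 mm
Layer 35–31 kPa: Δp = 40 hPa = 4000 Pa, q̄ = 0.00033 kg/kg → 0.00033 × 4000 / 9.8 = 0.13 mm
Layer 31–25 kPa: Δp = 60 hPa = 6000 Pa, q̄ = 0.00013 kg/kg → 0.00013 × 6000 / 9.8 = 0.08 mm
PW = 3.42 + 5.76 + 0.13 + 0.08 = 9.39 ≈ 9.4 mm.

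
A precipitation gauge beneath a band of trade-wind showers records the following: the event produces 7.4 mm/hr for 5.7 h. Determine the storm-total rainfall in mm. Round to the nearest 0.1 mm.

Total = Σ Rᵢ Δtᵢ = 7.4 × 5.7
      = 42.18 = 42.2 mm.

total ≈ 42.2 mm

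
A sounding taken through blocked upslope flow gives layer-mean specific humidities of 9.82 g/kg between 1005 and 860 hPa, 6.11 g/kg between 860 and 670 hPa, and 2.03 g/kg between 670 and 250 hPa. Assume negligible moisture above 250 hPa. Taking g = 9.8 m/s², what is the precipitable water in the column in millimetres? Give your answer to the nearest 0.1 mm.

PW ≈ 35.1 mm

Precipitable water is the column-integrated vapour mass per unit area: PW = (1/g) Σ q̄ Δp, with q in kg/kg and Δp in Pa (1 kg/m² of water = 1 mm).
Layer 1005–860 hPa: Δp = 145 hPa = 14500 Pa, q̄ = 0.00982 kg/kg → 0.00982 × 14500 / 9.8 = 14.53 mm
Layer 860–670 hPa: Δp = 190 hPa = 19000 Pa, q̄ = 0.00611 kg/kg → 0.00611 × 19000 / 9.8 = 11.85 mm
Layer 670–250 hPa: Δp = 420 hPa = 42000 Pa, q̄ = 0.00203 kg/kg → 0.00203 × 42000 / 9.8 = 8.70 mm
PW = 14.53 + 11.85 + 8.70 = 35.08 ≈ 35.1 mm.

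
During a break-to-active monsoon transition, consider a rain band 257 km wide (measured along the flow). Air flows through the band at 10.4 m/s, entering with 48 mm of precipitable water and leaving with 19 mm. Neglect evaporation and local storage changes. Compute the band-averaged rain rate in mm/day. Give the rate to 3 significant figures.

R ≈ 101 mm/day

Column moisture flux per unit crosswind length is F = V × PW.
Inflow: F_in = 10.4 × 48 = 499.2 mm·m/s
Outflow: F_out = 10.4 × 19 = 197.6 mm·m/s
Steady-state rate R = (F_in − F_out)/L = (499.2 − 197.6) / 257000 m = 1.174e-03 mm/s.
R = 1.174e-03 × 3600 × 24 = 101 mm/day.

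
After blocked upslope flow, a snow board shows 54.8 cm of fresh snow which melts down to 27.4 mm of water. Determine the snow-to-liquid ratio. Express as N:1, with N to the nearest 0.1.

Ratio = snow depth / SWE = 548 mm / 27.4 mm = 20.0, i.e. 20.0:1.

ratio ≈ 20.0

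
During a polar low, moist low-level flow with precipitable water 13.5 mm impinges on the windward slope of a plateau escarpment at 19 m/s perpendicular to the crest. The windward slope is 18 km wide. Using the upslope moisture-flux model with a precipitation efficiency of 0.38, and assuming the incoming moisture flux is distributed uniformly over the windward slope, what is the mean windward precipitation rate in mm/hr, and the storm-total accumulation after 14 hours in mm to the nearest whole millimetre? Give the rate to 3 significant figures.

Incoming column moisture flux per unit ridge length: F = V × PW = 19 × 13.5 = 256.5 mm·m/s.
Spread over the 18 km slope with efficiency ε = 0.38: R = ε·F/W = 0.38 × 256.5 / 18000 m = 5.415e-03 mm/s.
R = 5.415e-03 × 3600 = 19.5 mm/hr.
Over 14 h: total = 19.5 × 14 = 273 mm.

R ≈ 19.5 mm/hr; total ≈ 273 mm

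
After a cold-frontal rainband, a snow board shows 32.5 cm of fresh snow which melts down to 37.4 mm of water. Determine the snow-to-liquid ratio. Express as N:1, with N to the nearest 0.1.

Ratio = snow depth / SWE = 325 mm / 37.4 mm = 8.7, i.e. 8.7:1.

ratio ≈ 8.7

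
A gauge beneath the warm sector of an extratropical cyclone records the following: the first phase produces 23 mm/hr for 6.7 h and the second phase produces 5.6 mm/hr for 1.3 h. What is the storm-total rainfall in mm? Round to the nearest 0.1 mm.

total ≈ 161.4 mm

Total = Σ Rᵢ Δtᵢ = 23 × 6.7 + 5.6 × 1.3
      = 154.1 + 7.28 = 161.4 mm.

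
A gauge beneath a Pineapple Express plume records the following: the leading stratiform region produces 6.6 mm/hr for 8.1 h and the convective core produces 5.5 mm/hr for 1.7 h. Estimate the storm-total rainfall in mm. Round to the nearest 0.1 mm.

total ≈ 62.8 mm

Total = Σ Rᵢ Δtᵢ = 6.6 × 8.1 + 5.5 × 1.7
      = 53.46 + 9.35 = 62.8 mm.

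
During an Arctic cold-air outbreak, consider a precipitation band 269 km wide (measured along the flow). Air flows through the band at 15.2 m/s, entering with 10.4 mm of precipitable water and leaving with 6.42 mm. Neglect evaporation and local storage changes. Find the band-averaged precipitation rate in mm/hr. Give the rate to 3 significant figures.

Column moisture flux per unit crosswind length is F = V × PW.
Inflow: F_in = 15.2 × 10.4 = 158.08 mm·m/s
Outflow: F_out = 15.2 × 6.42 = 97.584 mm·m/s
Steady-state rate R = (F_in − F_out)/L = (158.08 − 97.584) / 269000 m = 2.249e-04 mm/s.
R = 2.249e-04 × 3600 = 0.810 mm/hr.

R ≈ 0.810 mm/hr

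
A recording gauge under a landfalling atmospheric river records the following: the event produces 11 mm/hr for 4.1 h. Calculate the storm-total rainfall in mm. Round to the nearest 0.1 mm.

Total = Σ Rᵢ Δtᵢ = 11 × 4.1
      = 45.1 = 45.1 mm.

total ≈ 45.1 mm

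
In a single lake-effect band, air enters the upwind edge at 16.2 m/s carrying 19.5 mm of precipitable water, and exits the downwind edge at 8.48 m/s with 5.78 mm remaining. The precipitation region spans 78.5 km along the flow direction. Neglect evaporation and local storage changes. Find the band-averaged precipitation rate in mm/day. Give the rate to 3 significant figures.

R ≈ 294 mm/day

Column moisture flux per unit crosswind length is F = V × PW.
Inflow: F_in = 16.2 × 19.5 = 315.9 mm·m/s
Outflow: F_out = 8.48 × 5.78 = 49.0144 mm·m/s
Steady-state rate R = (F_in − F_out)/L = (315.9 − 49.0144) / 78500 m = 3.400e-03 mm/s.
R = 3.400e-03 × 3600 × 24 = 294 mm/day.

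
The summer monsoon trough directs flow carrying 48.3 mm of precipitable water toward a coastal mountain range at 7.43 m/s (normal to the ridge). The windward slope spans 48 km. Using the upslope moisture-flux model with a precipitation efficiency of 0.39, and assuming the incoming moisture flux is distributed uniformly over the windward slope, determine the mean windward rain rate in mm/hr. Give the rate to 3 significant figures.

Incoming column moisture flux per unit ridge length: F = V × PW = 7.43 × 48.3 = 358.869 mm·m/s.
Spread over the 48 km slope with efficiency ε = 0.39: R = ε·F/W = 0.39 × 358.869 / 48000 m = 2.916e-03 mm/s.
R = 2.916e-03 × 3600 = 10.5 mm/hr.

R ≈ 10.5 mm/hr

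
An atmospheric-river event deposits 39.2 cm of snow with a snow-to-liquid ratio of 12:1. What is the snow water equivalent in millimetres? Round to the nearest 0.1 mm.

SWE ≈ 32.7 mm

SWE = snow depth / ratio = 39.2 cm / 12 = 3.267 cm = 32.7 mm.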